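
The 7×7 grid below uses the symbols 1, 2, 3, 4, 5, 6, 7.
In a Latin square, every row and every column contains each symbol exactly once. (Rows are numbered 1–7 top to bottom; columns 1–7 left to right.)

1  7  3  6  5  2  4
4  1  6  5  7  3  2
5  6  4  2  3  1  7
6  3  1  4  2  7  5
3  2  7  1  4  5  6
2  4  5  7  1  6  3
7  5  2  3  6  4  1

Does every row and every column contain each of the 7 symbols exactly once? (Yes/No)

Yes

Each row is a permutation of the 7 symbols, and so is each column.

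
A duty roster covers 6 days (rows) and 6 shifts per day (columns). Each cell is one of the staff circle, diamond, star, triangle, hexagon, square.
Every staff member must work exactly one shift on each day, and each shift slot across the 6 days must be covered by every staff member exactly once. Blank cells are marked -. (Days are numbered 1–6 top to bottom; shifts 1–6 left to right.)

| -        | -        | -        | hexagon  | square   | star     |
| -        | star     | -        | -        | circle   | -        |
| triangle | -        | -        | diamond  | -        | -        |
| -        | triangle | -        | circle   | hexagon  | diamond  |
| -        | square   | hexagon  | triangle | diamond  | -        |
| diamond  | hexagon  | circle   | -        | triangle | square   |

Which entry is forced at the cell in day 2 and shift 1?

Day 1, shift 1: day 1 has {star, hexagon, square} and shift 1 has {diamond, triangle}, leaving only circle.
Day 1, shift 2: day 1 has {circle, star, hexagon, square} and shift 2 has {star, triangle, hexagon, square}, leaving only diamond.
Day 1, shift 3: day 1 has {circle, diamond, star, hexagon, square} and shift 3 has {circle, hexagon}, leaving only triangle.
Day 2, shift 4: day 2 has {circle, star} and shift 4 has {circle, diamond, triangle, hexagon}, leaving only square.
Day 2 already has {circle, star, square} and shift 1 already has {circle, diamond, triangle}, so day 2, shift 1 must be hexagon.

hexagon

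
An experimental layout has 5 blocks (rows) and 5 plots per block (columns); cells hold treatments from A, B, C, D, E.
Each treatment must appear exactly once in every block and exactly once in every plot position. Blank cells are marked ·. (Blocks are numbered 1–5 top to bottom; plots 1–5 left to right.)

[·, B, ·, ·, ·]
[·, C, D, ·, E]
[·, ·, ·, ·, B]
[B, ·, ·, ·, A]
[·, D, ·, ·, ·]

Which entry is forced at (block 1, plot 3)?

Block 2, plot 1: block 2 has {C, D, E} and plot 1 has {B}, leaving only A.
Block 2, plot 4: block 2 has {A, C, D, E} and plot 4 has {}, leaving only B.
Block 4, plot 2: block 4 has {A, B} and plot 2 has {B, C, D}, leaving only E.
Block 3, plot 2: block 3 has {B} and plot 2 has {B, C, D, E}, leaving only A.
Block 4, plot 3: block 4 has {A, B, E} and plot 3 has {D}, leaving only C.
Block 3, plot 3: block 3 has {A, B} and plot 3 has {C, D}, leaving only E.
Block 1 already has {B} and plot 3 already has {C, D, E}, so block 1, plot 3 must be A.

A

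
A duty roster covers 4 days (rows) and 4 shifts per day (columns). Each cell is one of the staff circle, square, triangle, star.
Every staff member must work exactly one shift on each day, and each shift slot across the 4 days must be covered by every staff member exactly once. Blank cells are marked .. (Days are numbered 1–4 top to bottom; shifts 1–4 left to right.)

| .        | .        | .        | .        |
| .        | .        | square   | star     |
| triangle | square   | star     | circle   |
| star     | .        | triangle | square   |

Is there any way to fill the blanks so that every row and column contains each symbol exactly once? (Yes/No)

No day or shift among the givens repeats a symbol, and propagating forced cells runs into no contradiction.
One valid completion exists (for instance, square star circle triangle / circle triangle square star / triangle square star circle / star circle triangle square).

Yes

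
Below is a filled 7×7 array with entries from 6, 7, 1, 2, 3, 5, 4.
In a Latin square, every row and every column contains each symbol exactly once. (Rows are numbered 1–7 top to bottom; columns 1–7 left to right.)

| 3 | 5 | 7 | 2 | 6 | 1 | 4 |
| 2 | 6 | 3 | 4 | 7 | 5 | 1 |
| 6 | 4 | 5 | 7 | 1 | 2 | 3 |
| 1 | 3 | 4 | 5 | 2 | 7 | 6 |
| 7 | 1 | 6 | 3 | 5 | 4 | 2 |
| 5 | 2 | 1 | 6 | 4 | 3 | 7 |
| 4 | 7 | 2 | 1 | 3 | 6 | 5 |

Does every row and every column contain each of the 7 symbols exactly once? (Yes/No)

Yes

Each row is a permutation of the 7 symbols, and so is each column.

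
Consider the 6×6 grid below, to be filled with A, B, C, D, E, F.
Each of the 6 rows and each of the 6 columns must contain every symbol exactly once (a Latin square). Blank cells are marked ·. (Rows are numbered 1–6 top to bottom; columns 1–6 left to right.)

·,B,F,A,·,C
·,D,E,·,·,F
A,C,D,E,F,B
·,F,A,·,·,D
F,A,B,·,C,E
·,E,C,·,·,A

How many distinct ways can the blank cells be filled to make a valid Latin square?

3

Row 1, column 1: eliminating its row and column leaves {D, E}.
Row 1, column 5: eliminating its row and column leaves {D, E}.
Row 2, column 1: eliminating its row and column leaves {B, C}.
Row 2, column 4: eliminating its row and column leaves {B, C}.
Row 2, column 5: eliminating its row and column leaves {A, B}.
Row 4, column 1: eliminating its row and column leaves {B, C, E}.
Row 4, column 4: eliminating its row and column leaves {B, C}.
Row 4, column 5: eliminating its row and column leaves {B, E}.
Row 5, column 4: eliminating its row and column leaves {D}.
Row 6, column 1: eliminating its row and column leaves {B, D}.
Row 6, column 4: eliminating its row and column leaves {B, D, F}.
Row 6, column 5: eliminating its row and column leaves {B, D}.
Enumerating the assignments across these blanks that avoid any row or column repeat gives 3 completions.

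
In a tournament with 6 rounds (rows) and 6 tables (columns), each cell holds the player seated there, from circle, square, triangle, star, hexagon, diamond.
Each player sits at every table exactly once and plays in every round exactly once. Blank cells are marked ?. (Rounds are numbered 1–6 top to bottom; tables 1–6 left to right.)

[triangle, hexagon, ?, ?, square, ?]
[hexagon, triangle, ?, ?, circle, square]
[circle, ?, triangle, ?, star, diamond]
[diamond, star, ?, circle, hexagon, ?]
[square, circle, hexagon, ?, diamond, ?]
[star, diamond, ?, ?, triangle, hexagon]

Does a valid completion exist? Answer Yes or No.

Yes

No round or table among the givens repeats a symbol, and propagating forced cells runs into no contradiction.
One valid completion exists (for instance, triangle hexagon diamond star square circle / hexagon triangle star diamond circle square / circle square triangle hexagon star diamond / diamond star square circle hexagon triangle / square circle hexagon triangle diamond star / star diamond circle square triangle hexagon).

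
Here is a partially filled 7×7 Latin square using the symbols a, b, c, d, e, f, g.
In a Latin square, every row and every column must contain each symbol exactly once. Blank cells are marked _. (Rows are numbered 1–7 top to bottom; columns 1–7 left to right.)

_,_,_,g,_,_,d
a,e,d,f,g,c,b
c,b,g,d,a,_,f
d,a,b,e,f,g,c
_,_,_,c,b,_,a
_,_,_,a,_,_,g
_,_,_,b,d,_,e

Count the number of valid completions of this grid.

9

Row 1, column 1: eliminating its row and column leaves {b, e, f}.
Row 1, column 2: eliminating its row and column leaves {c, f}.
Row 1, column 3: eliminating its row and column leaves {a, c, e, f}.
Row 1, column 5: eliminating its row and column leaves {c, e}.
Row 1, column 6: eliminating its row and column leaves {a, b, e, f}.
Row 3, column 6: eliminating its row and column leaves {e}.
Row 5, column 1: eliminating its row and column leaves {e, f, g}.
Row 5, column 2: eliminating its row and column leaves {d, f, g}.
Row 5, column 3: eliminating its row and column leaves {e, f}.
Row 5, column 6: eliminating its row and column leaves {d, e, f}.
Row 6, column 1: eliminating its row and column leaves {b, e, f}.
Row 6, column 2: eliminating its row and column leaves {c, d, f}.
Row 6, column 3: eliminating its row and column leaves {c, e, f}.
Row 6, column 5: eliminating its row and column leaves {c, e}.
Row 6, column 6: eliminating its row and column leaves {b, d, e, f}.
Row 7, column 1: eliminating its row and column leaves {f, g}.
Row 7, column 2: eliminating its row and column leaves {c, f, g}.
Row 7, column 3: eliminating its row and column leaves {a, c, f}.
Row 7, column 6: eliminating its row and column leaves {a, f}.
Enumerating the assignments across these blanks that avoid any row or column repeat gives 9 completions.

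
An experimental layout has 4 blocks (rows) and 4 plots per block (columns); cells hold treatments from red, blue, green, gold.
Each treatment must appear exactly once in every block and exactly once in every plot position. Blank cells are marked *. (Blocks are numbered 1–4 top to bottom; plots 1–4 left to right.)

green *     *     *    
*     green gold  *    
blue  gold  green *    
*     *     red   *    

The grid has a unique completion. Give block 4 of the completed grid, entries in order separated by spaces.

Block 4, plot 1: block 4 has {red} and plot 1 has {blue, green}, leaving only gold.
Block 4, plot 2: block 4 has {red, gold} and plot 2 has {green, gold}, leaving only blue.
Block 4, plot 4: block 4 has {red, blue, gold} and plot 4 has {}, leaving only green.
So block 4 reads: gold blue red green.

gold blue red green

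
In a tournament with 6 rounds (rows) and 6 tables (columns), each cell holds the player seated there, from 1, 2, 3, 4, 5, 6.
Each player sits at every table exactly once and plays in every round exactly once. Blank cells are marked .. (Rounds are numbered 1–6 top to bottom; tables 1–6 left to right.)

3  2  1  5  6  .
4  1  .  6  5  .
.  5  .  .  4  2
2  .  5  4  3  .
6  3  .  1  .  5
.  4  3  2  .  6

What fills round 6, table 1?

Round 1, table 6: round 1 has {1, 2, 3, 5, 6} and table 6 has {2, 5, 6}, leaving only 4.
Round 2, table 3: round 2 has {1, 4, 5, 6} and table 3 has {1, 3, 5}, leaving only 2.
Round 2, table 6: round 2 has {1, 2, 4, 5, 6} and table 6 has {2, 4, 5, 6}, leaving only 3.
Round 3, table 1: round 3 has {2, 4, 5} and table 1 has {2, 3, 4, 6}, leaving only 1.
Round 6 already has {2, 3, 4, 6} and table 1 already has {1, 2, 3, 4, 6}, so round 6, table 1 must be 5.

5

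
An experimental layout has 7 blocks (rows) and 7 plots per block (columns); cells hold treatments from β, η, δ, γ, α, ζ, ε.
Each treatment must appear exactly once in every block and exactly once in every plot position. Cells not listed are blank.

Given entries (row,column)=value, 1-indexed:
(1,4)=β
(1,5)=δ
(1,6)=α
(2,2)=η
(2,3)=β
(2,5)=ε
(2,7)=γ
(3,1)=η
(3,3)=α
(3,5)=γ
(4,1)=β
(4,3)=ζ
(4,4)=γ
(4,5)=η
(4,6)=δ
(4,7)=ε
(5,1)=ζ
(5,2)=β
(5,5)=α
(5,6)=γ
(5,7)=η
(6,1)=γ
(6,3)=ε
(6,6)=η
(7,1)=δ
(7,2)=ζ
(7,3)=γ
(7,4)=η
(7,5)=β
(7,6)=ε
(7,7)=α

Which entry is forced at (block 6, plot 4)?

α

Block 1, plot 1: block 1 has {β, δ, α} and plot 1 has {β, η, δ, γ, ζ}, leaving only ε.
Block 1, plot 2: block 1 has {β, δ, α, ε} and plot 2 has {β, η, ζ}, leaving only γ.
Block 1, plot 3: block 1 has {β, δ, γ, α, ε} and plot 3 has {β, γ, α, ζ, ε}, leaving only η.
Block 1, plot 7: block 1 has {β, η, δ, γ, α, ε} and plot 7 has {η, γ, α, ε}, leaving only ζ.
Block 2, plot 1: block 2 has {β, η, γ, ε} and plot 1 has {β, η, δ, γ, ζ, ε}, leaving only α.
Block 2, plot 6: block 2 has {β, η, γ, α, ε} and plot 6 has {η, δ, γ, α, ε}, leaving only ζ.
Block 2, plot 4: block 2 has {β, η, γ, α, ζ, ε} and plot 4 has {β, η, γ}, leaving only δ.
Block 3, plot 6: block 3 has {η, γ, α} and plot 6 has {η, δ, γ, α, ζ, ε}, leaving only β.
Block 3, plot 7: block 3 has {β, η, γ, α} and plot 7 has {η, γ, α, ζ, ε}, leaving only δ.
Block 3, plot 2: block 3 has {β, η, δ, γ, α} and plot 2 has {β, η, γ, ζ}, leaving only ε.
Block 3, plot 4: block 3 has {β, η, δ, γ, α, ε} and plot 4 has {β, η, δ, γ}, leaving only ζ.
Block 6 already has {η, γ, ε} and plot 4 already has {β, η, δ, γ, ζ}, so block 6, plot 4 must be α.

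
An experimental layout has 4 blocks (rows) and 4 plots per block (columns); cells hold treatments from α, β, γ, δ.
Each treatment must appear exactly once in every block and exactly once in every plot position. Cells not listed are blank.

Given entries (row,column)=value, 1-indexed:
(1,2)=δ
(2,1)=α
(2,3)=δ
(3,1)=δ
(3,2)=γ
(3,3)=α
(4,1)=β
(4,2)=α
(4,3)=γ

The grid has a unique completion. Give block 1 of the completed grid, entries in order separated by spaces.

γ δ β α

Block 1, plot 1: block 1 has {δ} and plot 1 has {α, β, δ}, leaving only γ.
Block 1, plot 3: block 1 has {γ, δ} and plot 3 has {α, γ, δ}, leaving only β.
Block 1, plot 4: block 1 has {β, γ, δ} and plot 4 has {}, leaving only α.
So block 1 reads: γ δ β α.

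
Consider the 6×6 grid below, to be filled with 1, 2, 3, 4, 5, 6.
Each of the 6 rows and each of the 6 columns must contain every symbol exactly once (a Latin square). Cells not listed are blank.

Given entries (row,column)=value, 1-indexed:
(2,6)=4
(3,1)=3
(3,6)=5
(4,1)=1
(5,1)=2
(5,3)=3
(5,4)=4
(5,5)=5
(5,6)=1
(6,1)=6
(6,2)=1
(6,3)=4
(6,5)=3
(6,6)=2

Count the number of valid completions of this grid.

40

Row 1, column 1: eliminating its row and column leaves {4, 5}.
Row 1, column 2: eliminating its row and column leaves {2, 3, 4, 5, 6}.
Row 1, column 3: eliminating its row and column leaves {1, 2, 5, 6}.
Row 1, column 4: eliminating its row and column leaves {1, 2, 3, 5, 6}.
Row 1, column 5: eliminating its row and column leaves {1, 2, 4, 6}.
Row 1, column 6: eliminating its row and column leaves {3, 6}.
Row 2, column 1: eliminating its row and column leaves {5}.
Row 2, column 2: eliminating its row and column leaves {2, 3, 5, 6}.
Row 2, column 3: eliminating its row and column leaves {1, 2, 5, 6}.
Row 2, column 4: eliminating its row and column leaves {1, 2, 3, 5, 6}.
Row 2, column 5: eliminating its row and column leaves {1, 2, 6}.
Row 3, column 2: eliminating its row and column leaves {2, 4, 6}.
Row 3, column 3: eliminating its row and column leaves {1, 2, 6}.
Row 3, column 4: eliminating its row and column leaves {1, 2, 6}.
Row 3, column 5: eliminating its row and column leaves {1, 2, 4, 6}.
Row 4, column 2: eliminating its row and column leaves {2, 3, 4, 5, 6}.
Row 4, column 3: eliminating its row and column leaves {2, 5, 6}.
Row 4, column 4: eliminating its row and column leaves {2, 3, 5, 6}.
Row 4, column 5: eliminating its row and column leaves {2, 4, 6}.
Row 4, column 6: eliminating its row and column leaves {3, 6}.
Row 5, column 2: eliminating its row and column leaves {6}.
Row 6, column 4: eliminating its row and column leaves {5}.
Enumerating the assignments across these blanks that avoid any row or column repeat gives 40 completions.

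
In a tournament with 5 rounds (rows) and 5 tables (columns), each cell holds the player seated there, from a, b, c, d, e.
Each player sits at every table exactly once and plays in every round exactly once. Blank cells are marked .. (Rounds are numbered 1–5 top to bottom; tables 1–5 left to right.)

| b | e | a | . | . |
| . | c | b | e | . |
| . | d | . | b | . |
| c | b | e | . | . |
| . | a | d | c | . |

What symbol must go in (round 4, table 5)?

Round 1, table 4: round 1 has {a, b, e} and table 4 has {b, c, e}, leaving only d.
Round 1, table 5: round 1 has {a, b, d, e} and table 5 has {}, leaving only c.
Round 3, table 3: round 3 has {b, d} and table 3 has {a, b, d, e}, leaving only c.
Round 4, table 4: round 4 has {b, c, e} and table 4 has {b, c, d, e}, leaving only a.
Round 4 already has {a, b, c, e} and table 5 already has {c}, so round 4, table 5 must be d.

d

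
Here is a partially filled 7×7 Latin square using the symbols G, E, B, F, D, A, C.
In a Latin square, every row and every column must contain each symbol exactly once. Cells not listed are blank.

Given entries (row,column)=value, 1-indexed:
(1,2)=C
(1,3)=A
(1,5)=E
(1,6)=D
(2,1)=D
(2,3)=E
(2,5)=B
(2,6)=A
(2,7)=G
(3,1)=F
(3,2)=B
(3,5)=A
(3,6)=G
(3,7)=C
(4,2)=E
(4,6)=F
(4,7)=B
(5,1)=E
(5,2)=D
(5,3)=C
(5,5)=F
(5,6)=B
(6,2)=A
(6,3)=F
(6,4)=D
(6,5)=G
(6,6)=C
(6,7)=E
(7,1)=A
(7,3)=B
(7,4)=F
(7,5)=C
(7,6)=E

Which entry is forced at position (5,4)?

G

Row 1, column 7: row 1 has {E, D, A, C} and column 7 has {G, E, B, C}, leaving only F.
Row 2, column 2: row 2 has {G, E, B, D, A} and column 2 has {E, B, D, A, C}, leaving only F.
Row 2, column 4: row 2 has {G, E, B, F, D, A} and column 4 has {F, D}, leaving only C.
Row 3, column 3: row 3 has {G, B, F, A, C} and column 3 has {E, B, F, A, C}, leaving only D.
Row 3, column 4: row 3 has {G, B, F, D, A, C} and column 4 has {F, D, C}, leaving only E.
Row 4, column 3: row 4 has {E, B, F} and column 3 has {E, B, F, D, A, C}, leaving only G.
Row 4, column 1: row 4 has {G, E, B, F} and column 1 has {E, F, D, A}, leaving only C.
Row 4, column 4: row 4 has {G, E, B, F, C} and column 4 has {E, F, D, C}, leaving only A.
Row 5 already has {E, B, F, D, C} and column 4 already has {E, F, D, A, C}, so row 5, column 4 must be G.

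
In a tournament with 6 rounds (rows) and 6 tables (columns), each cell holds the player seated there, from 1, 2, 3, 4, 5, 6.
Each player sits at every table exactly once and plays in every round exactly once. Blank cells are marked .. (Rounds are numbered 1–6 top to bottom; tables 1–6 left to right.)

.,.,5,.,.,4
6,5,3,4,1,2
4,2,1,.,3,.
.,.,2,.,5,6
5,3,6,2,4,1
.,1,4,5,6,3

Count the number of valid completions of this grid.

2

Round 1, table 1: eliminating its round and table leaves {1, 2, 3}.
Round 1, table 2: eliminating its round and table leaves {6}.
Round 1, table 4: eliminating its round and table leaves {1, 3, 6}.
Round 1, table 5: eliminating its round and table leaves {2}.
Round 3, table 4: eliminating its round and table leaves {6}.
Round 3, table 6: eliminating its round and table leaves {5}.
Round 4, table 1: eliminating its round and table leaves {1, 3}.
Round 4, table 2: eliminating its round and table leaves {4}.
Round 4, table 4: eliminating its round and table leaves {1, 3}.
Round 6, table 1: eliminating its round and table leaves {2}.
Enumerating the assignments across these blanks that avoid any round or table repeat gives 2 completions.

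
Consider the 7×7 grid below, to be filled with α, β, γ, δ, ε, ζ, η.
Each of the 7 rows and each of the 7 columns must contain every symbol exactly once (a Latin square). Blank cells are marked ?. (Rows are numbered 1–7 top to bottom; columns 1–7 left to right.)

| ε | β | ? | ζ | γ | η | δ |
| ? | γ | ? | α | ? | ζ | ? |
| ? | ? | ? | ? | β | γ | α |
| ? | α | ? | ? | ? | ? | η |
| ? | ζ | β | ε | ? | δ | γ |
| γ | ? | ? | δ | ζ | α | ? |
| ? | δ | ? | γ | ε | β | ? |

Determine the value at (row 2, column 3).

Row 1, column 3: row 1 has {β, γ, δ, ε, ζ, η} and column 3 has {β}, leaving only α.
Row 3, column 4: row 3 has {α, β, γ} and column 4 has {α, γ, δ, ε, ζ}, leaving only η.
Row 3, column 2: row 3 has {α, β, γ, η} and column 2 has {α, β, γ, δ, ζ}, leaving only ε.
Row 4, column 4: row 4 has {α, η} and column 4 has {α, γ, δ, ε, ζ, η}, leaving only β.
Row 4, column 5: row 4 has {α, β, η} and column 5 has {β, γ, ε, ζ}, leaving only δ.
Row 2, column 5: row 2 has {α, γ, ζ} and column 5 has {β, γ, δ, ε, ζ}, leaving only η.
Row 4, column 1: row 4 has {α, β, δ, η} and column 1 has {γ, ε}, leaving only ζ.
Row 3, column 1: row 3 has {α, β, γ, ε, η} and column 1 has {γ, ε, ζ}, leaving only δ.
Row 2, column 1: row 2 has {α, γ, ζ, η} and column 1 has {γ, δ, ε, ζ}, leaving only β.
Row 2, column 7: row 2 has {α, β, γ, ζ, η} and column 7 has {α, γ, δ, η}, leaving only ε.
Row 2 already has {α, β, γ, ε, ζ, η} and column 3 already has {α, β}, so row 2, column 3 must be δ.

δ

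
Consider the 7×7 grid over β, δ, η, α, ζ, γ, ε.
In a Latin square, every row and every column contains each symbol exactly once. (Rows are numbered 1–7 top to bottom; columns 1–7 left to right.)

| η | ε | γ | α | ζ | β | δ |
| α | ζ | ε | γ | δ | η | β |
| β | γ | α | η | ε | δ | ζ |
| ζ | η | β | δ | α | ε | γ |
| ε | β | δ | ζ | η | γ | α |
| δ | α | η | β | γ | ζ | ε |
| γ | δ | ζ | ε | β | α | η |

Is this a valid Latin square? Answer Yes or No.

Yes

Each row is a permutation of the 7 symbols, and so is each column.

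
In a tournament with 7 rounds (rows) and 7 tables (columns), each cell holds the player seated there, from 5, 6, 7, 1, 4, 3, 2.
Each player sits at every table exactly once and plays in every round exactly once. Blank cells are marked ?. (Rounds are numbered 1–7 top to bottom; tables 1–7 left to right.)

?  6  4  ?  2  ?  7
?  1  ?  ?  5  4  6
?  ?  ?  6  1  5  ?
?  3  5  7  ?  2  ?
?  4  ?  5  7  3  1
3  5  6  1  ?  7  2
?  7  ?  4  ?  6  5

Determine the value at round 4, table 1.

1

Round 1, table 4: round 1 has {6, 7, 4, 2} and table 4 has {5, 6, 7, 1, 4}, leaving only 3.
Round 1, table 6: round 1 has {6, 7, 4, 3, 2} and table 6 has {5, 6, 7, 4, 3, 2}, leaving only 1.
Round 1, table 1: round 1 has {6, 7, 1, 4, 3, 2} and table 1 has {3}, leaving only 5.
Round 2, table 4: round 2 has {5, 6, 1, 4} and table 4 has {5, 6, 7, 1, 4, 3}, leaving only 2.
Round 2, table 1: round 2 has {5, 6, 1, 4, 2} and table 1 has {5, 3}, leaving only 7.
Round 2, table 3: round 2 has {5, 6, 7, 1, 4, 2} and table 3 has {5, 6, 4}, leaving only 3.
Round 3, table 2: round 3 has {5, 6, 1} and table 2 has {5, 6, 7, 1, 4, 3}, leaving only 2.
Round 3, table 1: round 3 has {5, 6, 1, 2} and table 1 has {5, 7, 3}, leaving only 4.
Round 3, table 3: round 3 has {5, 6, 1, 4, 2} and table 3 has {5, 6, 4, 3}, leaving only 7.
Round 3, table 7: round 3 has {5, 6, 7, 1, 4, 2} and table 7 has {5, 6, 7, 1, 2}, leaving only 3.
Round 4, table 7: round 4 has {5, 7, 3, 2} and table 7 has {5, 6, 7, 1, 3, 2}, leaving only 4.
Round 4, table 5: round 4 has {5, 7, 4, 3, 2} and table 5 has {5, 7, 1, 2}, leaving only 6.
Round 4 already has {5, 6, 7, 4, 3, 2} and table 1 already has {5, 7, 4, 3}, so round 4, table 1 must be 1.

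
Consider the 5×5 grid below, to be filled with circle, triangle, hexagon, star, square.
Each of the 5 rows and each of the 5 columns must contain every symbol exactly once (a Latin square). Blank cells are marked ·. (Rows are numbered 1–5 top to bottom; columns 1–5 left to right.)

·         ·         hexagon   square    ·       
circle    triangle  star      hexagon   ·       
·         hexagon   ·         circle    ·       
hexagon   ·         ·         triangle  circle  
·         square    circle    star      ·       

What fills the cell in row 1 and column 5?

triangle

Row 2, column 5: row 2 has {circle, triangle, hexagon, star} and column 5 has {circle}, leaving only square.
Row 4, column 2: row 4 has {circle, triangle, hexagon} and column 2 has {triangle, hexagon, square}, leaving only star.
Row 1, column 2: row 1 has {hexagon, square} and column 2 has {triangle, hexagon, star, square}, leaving only circle.
Row 4, column 3: row 4 has {circle, triangle, hexagon, star} and column 3 has {circle, hexagon, star}, leaving only square.
Row 3, column 3: row 3 has {circle, hexagon} and column 3 has {circle, hexagon, star, square}, leaving only triangle.
Row 3, column 5: row 3 has {circle, triangle, hexagon} and column 5 has {circle, square}, leaving only star.
Row 1 already has {circle, hexagon, square} and column 5 already has {circle, star, square}, so row 1, column 5 must be triangle.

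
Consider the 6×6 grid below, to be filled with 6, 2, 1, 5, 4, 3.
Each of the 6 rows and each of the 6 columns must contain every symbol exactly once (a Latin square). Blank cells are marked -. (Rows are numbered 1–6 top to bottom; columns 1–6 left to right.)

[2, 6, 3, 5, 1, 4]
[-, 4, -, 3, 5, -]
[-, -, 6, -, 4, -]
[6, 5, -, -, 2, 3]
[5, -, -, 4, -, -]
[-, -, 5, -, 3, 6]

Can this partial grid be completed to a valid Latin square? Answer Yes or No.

Row 2, column 1: row 2 has {5, 4, 3} and column 1 has {6, 2, 5}, so it must be 1.
Row 2, column 3: row 2 has {1, 5, 4, 3} and column 3 has {6, 5, 3}, so it must be 2.
Now row 2, column 6: row 2 together with column 6 already contain {6, 2, 1, 5, 4, 3} — every symbol — so nothing can go there. The grid has no valid completion.

No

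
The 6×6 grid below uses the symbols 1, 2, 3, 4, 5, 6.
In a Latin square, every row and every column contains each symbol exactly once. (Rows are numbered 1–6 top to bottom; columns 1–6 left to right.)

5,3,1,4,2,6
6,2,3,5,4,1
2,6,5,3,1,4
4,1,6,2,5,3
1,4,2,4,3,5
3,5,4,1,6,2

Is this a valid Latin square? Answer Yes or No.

Row 5 contains 4 twice (at columns 2 and 4), so it is not a permutation.

No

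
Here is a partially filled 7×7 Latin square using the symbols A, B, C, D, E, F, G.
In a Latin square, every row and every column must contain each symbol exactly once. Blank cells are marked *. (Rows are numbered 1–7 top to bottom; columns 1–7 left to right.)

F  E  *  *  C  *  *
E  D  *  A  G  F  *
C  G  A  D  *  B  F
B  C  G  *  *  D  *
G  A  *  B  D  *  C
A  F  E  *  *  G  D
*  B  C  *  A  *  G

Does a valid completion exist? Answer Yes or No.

No

Row 1, column 4: row 1 has {C, E, F} and column 4 has {A, B, D}, so it must be G.
Row 1, column 6: row 1 has {C, E, F, G} and column 6 has {B, D, F, G}, so it must be A.
Row 1, column 7: row 1 has {A, C, E, F, G} and column 7 has {C, D, F, G}, so it must be B.
Now row 2, column 7: row 2 together with column 7 already contain {A, B, C, D, E, F, G} — every symbol — so nothing can go there. The grid has no valid completion.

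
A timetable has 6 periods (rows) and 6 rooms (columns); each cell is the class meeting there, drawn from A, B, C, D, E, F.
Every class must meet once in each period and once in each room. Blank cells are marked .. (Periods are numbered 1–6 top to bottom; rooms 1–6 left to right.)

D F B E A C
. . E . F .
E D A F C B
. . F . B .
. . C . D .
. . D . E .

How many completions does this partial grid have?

16

Period 2, room 1: eliminating its period and room leaves {A, B, C}.
Period 2, room 2: eliminating its period and room leaves {A, B, C}.
Period 2, room 4: eliminating its period and room leaves {A, B, C, D}.
Period 2, room 6: eliminating its period and room leaves {A, D}.
Period 4, room 1: eliminating its period and room leaves {A, C}.
Period 4, room 2: eliminating its period and room leaves {A, C, E}.
Period 4, room 4: eliminating its period and room leaves {A, C, D}.
Period 4, room 6: eliminating its period and room leaves {A, D, E}.
Period 5, room 1: eliminating its period and room leaves {A, B, F}.
Period 5, room 2: eliminating its period and room leaves {A, B, E}.
Period 5, room 4: eliminating its period and room leaves {A, B}.
Period 5, room 6: eliminating its period and room leaves {A, E, F}.
Period 6, room 1: eliminating its period and room leaves {A, B, C, F}.
Period 6, room 2: eliminating its period and room leaves {A, B, C}.
Period 6, room 4: eliminating its period and room leaves {A, B, C}.
Period 6, room 6: eliminating its period and room leaves {A, F}.
Enumerating the assignments across these blanks that avoid any period or room repeat gives 16 completions.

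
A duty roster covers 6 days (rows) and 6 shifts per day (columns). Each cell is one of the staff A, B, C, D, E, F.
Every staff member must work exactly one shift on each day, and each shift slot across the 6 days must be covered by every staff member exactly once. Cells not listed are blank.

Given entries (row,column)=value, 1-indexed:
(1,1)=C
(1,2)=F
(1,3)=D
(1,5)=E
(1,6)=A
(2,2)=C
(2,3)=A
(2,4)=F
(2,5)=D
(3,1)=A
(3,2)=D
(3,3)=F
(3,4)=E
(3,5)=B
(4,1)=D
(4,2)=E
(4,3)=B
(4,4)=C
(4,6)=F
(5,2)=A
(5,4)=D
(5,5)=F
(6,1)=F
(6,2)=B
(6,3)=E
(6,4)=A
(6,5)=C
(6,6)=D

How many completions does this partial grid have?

2

Day 1, shift 4: eliminating its day and shift leaves {B}.
Day 2, shift 1: eliminating its day and shift leaves {B, E}.
Day 2, shift 6: eliminating its day and shift leaves {B, E}.
Day 3, shift 6: eliminating its day and shift leaves {C}.
Day 4, shift 5: eliminating its day and shift leaves {A}.
Day 5, shift 1: eliminating its day and shift leaves {B, E}.
Day 5, shift 3: eliminating its day and shift leaves {C}.
Day 5, shift 6: eliminating its day and shift leaves {B, C, E}.
Enumerating the assignments across these blanks that avoid any day or shift repeat gives 2 completions.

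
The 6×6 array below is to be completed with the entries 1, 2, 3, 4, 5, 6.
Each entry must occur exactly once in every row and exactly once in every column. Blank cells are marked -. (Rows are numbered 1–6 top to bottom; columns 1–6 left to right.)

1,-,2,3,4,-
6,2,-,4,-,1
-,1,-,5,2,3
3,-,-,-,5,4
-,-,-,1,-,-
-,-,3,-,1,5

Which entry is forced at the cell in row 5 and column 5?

6

Row 1, column 6: row 1 has {1, 2, 3, 4} and column 6 has {1, 3, 4, 5}, leaving only 6.
Row 1, column 2: row 1 has {1, 2, 3, 4, 6} and column 2 has {1, 2}, leaving only 5.
Row 2, column 3: row 2 has {1, 2, 4, 6} and column 3 has {2, 3}, leaving only 5.
Row 2, column 5: row 2 has {1, 2, 4, 5, 6} and column 5 has {1, 2, 4, 5}, leaving only 3.
Row 5 already has {1} and column 5 already has {1, 2, 3, 4, 5}, so row 5, column 5 must be 6.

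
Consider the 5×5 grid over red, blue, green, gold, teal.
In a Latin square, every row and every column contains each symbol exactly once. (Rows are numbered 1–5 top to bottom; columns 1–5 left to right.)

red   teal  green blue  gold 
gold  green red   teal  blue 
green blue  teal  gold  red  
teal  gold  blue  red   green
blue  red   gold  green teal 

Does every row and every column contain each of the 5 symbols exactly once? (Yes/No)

Each row is a permutation of the 5 symbols, and so is each column.

Yes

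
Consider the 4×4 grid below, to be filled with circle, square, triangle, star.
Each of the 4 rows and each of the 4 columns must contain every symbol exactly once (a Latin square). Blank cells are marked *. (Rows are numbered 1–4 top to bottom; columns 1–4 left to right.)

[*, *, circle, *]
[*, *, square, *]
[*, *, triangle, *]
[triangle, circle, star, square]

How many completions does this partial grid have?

Row 1, column 1: eliminating its row and column leaves {square, star}.
Row 1, column 2: eliminating its row and column leaves {square, triangle, star}.
Row 1, column 4: eliminating its row and column leaves {triangle, star}.
Row 2, column 1: eliminating its row and column leaves {circle, star}.
Row 2, column 2: eliminating its row and column leaves {triangle, star}.
Row 2, column 4: eliminating its row and column leaves {circle, triangle, star}.
Row 3, column 1: eliminating its row and column leaves {circle, square, star}.
Row 3, column 2: eliminating its row and column leaves {square, star}.
Row 3, column 4: eliminating its row and column leaves {circle, star}.
Enumerating the assignments across these blanks that avoid any row or column repeat gives 4 completions.

4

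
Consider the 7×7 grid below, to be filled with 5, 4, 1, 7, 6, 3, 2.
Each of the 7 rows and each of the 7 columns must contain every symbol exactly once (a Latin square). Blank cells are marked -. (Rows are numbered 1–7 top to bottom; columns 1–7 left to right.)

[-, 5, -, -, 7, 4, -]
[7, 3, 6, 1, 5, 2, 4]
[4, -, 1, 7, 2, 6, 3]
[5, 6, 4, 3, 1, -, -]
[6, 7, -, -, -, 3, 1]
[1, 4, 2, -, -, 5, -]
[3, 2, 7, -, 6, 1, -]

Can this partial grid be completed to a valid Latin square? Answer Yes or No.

No

Row 3, column 2: row 3 together with column 2 already contain {5, 4, 1, 7, 6, 3, 2} — every symbol — so nothing can go there. The grid has no valid completion.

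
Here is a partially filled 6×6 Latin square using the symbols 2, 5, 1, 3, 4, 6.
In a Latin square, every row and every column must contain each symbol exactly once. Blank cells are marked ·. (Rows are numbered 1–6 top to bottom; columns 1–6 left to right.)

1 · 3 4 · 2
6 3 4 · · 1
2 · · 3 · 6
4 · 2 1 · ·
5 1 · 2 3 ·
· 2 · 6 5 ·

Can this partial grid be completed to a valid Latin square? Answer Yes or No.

No

Row 1, column 5: row 1 has {2, 1, 3, 4} and column 5 has {5, 3}, so it must be 6.
Now row 4, column 5: row 4 together with column 5 already contain {2, 5, 1, 3, 4, 6} — every symbol — so nothing can go there. The grid has no valid completion.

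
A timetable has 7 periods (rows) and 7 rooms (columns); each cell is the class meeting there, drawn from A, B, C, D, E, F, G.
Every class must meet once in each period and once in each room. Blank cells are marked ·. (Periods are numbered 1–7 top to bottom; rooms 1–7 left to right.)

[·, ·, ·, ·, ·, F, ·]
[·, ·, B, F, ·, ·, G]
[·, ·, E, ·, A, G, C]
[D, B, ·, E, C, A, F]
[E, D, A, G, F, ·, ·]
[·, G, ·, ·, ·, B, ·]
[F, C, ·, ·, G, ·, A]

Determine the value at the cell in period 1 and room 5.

Period 3, room 1: period 3 has {A, C, E, G} and room 1 has {D, E, F}, leaving only B.
Period 3, room 2: period 3 has {A, B, C, E, G} and room 2 has {B, C, D, G}, leaving only F.
Period 3, room 4: period 3 has {A, B, C, E, F, G} and room 4 has {E, F, G}, leaving only D.
Period 4, room 3: period 4 has {A, B, C, D, E, F} and room 3 has {A, B, E}, leaving only G.
Period 5, room 6: period 5 has {A, D, E, F, G} and room 6 has {A, B, F, G}, leaving only C.
Period 5, room 7: period 5 has {A, C, D, E, F, G} and room 7 has {A, C, F, G}, leaving only B.
Period 7, room 3: period 7 has {A, C, F, G} and room 3 has {A, B, E, G}, leaving only D.
Period 1, room 3: period 1 has {F} and room 3 has {A, B, D, E, G}, leaving only C.
Period 6, room 3: period 6 has {B, G} and room 3 has {A, B, C, D, E, G}, leaving only F.
Period 7, room 4: period 7 has {A, C, D, F, G} and room 4 has {D, E, F, G}, leaving only B.
Period 1, room 4: period 1 has {C, F} and room 4 has {B, D, E, F, G}, leaving only A.
Period 1, room 1: period 1 has {A, C, F} and room 1 has {B, D, E, F}, leaving only G.
Period 1, room 2: period 1 has {A, C, F, G} and room 2 has {B, C, D, F, G}, leaving only E.
Period 1, room 7: period 1 has {A, C, E, F, G} and room 7 has {A, B, C, F, G}, leaving only D.
Period 1 already has {A, C, D, E, F, G} and room 5 already has {A, C, F, G}, so period 1, room 5 must be B.

B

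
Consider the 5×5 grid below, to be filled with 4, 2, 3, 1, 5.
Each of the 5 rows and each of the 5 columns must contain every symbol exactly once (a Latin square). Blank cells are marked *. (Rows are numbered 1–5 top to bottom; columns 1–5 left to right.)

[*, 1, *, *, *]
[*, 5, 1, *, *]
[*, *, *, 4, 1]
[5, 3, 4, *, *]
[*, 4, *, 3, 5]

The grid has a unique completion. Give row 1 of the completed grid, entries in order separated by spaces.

Row 2, column 4: row 2 has {1, 5} and column 4 has {4, 3}, leaving only 2.
Row 1, column 4: row 1 has {1} and column 4 has {4, 2, 3}, leaving only 5.
Row 3, column 2: row 3 has {4, 1} and column 2 has {4, 3, 1, 5}, leaving only 2.
Row 3, column 1: row 3 has {4, 2, 1} and column 1 has {5}, leaving only 3.
Row 2, column 1: row 2 has {2, 1, 5} and column 1 has {3, 5}, leaving only 4.
Row 1, column 1: row 1 has {1, 5} and column 1 has {4, 3, 5}, leaving only 2.
Row 1, column 3: row 1 has {2, 1, 5} and column 3 has {4, 1}, leaving only 3.
Row 1, column 5: row 1 has {2, 3, 1, 5} and column 5 has {1, 5}, leaving only 4.
So row 1 reads: 2 1 3 5 4.

2 1 3 5 4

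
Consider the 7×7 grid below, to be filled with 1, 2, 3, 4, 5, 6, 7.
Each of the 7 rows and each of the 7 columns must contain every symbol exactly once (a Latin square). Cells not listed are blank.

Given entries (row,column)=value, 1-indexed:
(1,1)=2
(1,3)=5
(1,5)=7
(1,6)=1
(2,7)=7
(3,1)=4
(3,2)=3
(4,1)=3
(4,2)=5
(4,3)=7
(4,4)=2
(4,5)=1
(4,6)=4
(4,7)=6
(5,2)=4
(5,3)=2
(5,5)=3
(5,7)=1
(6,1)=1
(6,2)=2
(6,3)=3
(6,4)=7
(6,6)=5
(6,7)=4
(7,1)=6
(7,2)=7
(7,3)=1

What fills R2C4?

6

Row 1, column 2: row 1 has {1, 2, 5, 7} and column 2 has {2, 3, 4, 5, 7}, leaving only 6.
Row 1, column 7: row 1 has {1, 2, 5, 6, 7} and column 7 has {1, 4, 6, 7}, leaving only 3.
Row 1, column 4: row 1 has {1, 2, 3, 5, 6, 7} and column 4 has {2, 7}, leaving only 4.
Row 2, column 1: row 2 has {7} and column 1 has {1, 2, 3, 4, 6}, leaving only 5.
Row 2, column 2: row 2 has {5, 7} and column 2 has {2, 3, 4, 5, 6, 7}, leaving only 1.
Row 3, column 3: row 3 has {3, 4} and column 3 has {1, 2, 3, 5, 7}, leaving only 6.
Row 2, column 3: row 2 has {1, 5, 7} and column 3 has {1, 2, 3, 5, 6, 7}, leaving only 4.
Row 5, column 1: row 5 has {1, 2, 3, 4} and column 1 has {1, 2, 3, 4, 5, 6}, leaving only 7.
Row 5, column 6: row 5 has {1, 2, 3, 4, 7} and column 6 has {1, 4, 5}, leaving only 6.
Row 5, column 4: row 5 has {1, 2, 3, 4, 6, 7} and column 4 has {2, 4, 7}, leaving only 5.
Row 3, column 4: row 3 has {3, 4, 6} and column 4 has {2, 4, 5, 7}, leaving only 1.
Row 6, column 5: row 6 has {1, 2, 3, 4, 5, 7} and column 5 has {1, 3, 7}, leaving only 6.
Row 2, column 5: row 2 has {1, 4, 5, 7} and column 5 has {1, 3, 6, 7}, leaving only 2.
Row 2, column 6: row 2 has {1, 2, 4, 5, 7} and column 6 has {1, 4, 5, 6}, leaving only 3.
Row 2 already has {1, 2, 3, 4, 5, 7} and column 4 already has {1, 2, 4, 5, 7}, so row 2, column 4 must be 6.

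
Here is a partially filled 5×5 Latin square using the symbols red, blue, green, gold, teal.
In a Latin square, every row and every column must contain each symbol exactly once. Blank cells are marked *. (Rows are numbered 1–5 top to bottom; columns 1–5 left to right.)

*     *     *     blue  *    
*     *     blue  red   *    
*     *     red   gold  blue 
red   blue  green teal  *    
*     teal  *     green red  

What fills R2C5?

Row 3, column 2: row 3 has {red, blue, gold} and column 2 has {blue, teal}, leaving only green.
Row 2, column 2: row 2 has {red, blue} and column 2 has {blue, green, teal}, leaving only gold.
Row 1, column 2: row 1 has {blue} and column 2 has {blue, green, gold, teal}, leaving only red.
Row 3, column 1: row 3 has {red, blue, green, gold} and column 1 has {red}, leaving only teal.
Row 2, column 1: row 2 has {red, blue, gold} and column 1 has {red, teal}, leaving only green.
Row 2 already has {red, blue, green, gold} and column 5 already has {red, blue}, so row 2, column 5 must be teal.

teal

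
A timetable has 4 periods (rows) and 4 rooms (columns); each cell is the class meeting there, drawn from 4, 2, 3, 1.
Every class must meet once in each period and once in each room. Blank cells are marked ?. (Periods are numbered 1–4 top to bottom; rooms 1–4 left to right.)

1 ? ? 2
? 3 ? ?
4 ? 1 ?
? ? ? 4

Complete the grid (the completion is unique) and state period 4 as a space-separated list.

Period 1, room 2: period 1 has {2, 1} and room 2 has {3}, leaving only 4.
Period 1, room 3: period 1 has {4, 2, 1} and room 3 has {1}, leaving only 3.
Period 4, room 3: period 4 has {4} and room 3 has {3, 1}, leaving only 2.
Period 4, room 1: period 4 has {4, 2} and room 1 has {4, 1}, leaving only 3.
Period 4, room 2: period 4 has {4, 2, 3} and room 2 has {4, 3}, leaving only 1.
So period 4 reads: 3 1 2 4.

3 1 2 4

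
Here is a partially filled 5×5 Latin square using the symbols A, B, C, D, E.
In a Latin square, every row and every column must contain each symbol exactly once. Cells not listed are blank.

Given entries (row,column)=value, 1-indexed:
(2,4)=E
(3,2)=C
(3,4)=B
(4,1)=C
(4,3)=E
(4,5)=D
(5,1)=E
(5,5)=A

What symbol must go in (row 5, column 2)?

D

Row 3, column 5: row 3 has {B, C} and column 5 has {A, D}, leaving only E.
Row 4, column 4: row 4 has {C, D, E} and column 4 has {B, E}, leaving only A.
Row 4, column 2: row 4 has {A, C, D, E} and column 2 has {C}, leaving only B.
Row 5 already has {A, E} and column 2 already has {B, C}, so row 5, column 2 must be D.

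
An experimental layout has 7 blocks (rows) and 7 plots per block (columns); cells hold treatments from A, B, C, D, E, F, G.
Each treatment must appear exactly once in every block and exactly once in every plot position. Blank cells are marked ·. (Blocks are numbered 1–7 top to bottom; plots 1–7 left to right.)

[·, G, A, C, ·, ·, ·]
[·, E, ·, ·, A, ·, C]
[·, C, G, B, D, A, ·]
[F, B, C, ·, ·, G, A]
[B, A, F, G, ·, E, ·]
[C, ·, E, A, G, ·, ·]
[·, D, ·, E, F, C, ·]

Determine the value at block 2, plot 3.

D

Block 3, plot 1: block 3 has {A, B, C, D, G} and plot 1 has {B, C, F}, leaving only E.
Block 1, plot 1: block 1 has {A, C, G} and plot 1 has {B, C, E, F}, leaving only D.
Block 2, plot 1: block 2 has {A, C, E} and plot 1 has {B, C, D, E, F}, leaving only G.
Block 3, plot 7: block 3 has {A, B, C, D, E, G} and plot 7 has {A, C}, leaving only F.
Block 4, plot 4: block 4 has {A, B, C, F, G} and plot 4 has {A, B, C, E, G}, leaving only D.
Block 2, plot 4: block 2 has {A, C, E, G} and plot 4 has {A, B, C, D, E, G}, leaving only F.
Block 4, plot 5: block 4 has {A, B, C, D, F, G} and plot 5 has {A, D, F, G}, leaving only E.
Block 1, plot 5: block 1 has {A, C, D, G} and plot 5 has {A, D, E, F, G}, leaving only B.
Block 1, plot 6: block 1 has {A, B, C, D, G} and plot 6 has {A, C, E, G}, leaving only F.
Block 1, plot 7: block 1 has {A, B, C, D, F, G} and plot 7 has {A, C, F}, leaving only E.
Block 5, plot 5: block 5 has {A, B, E, F, G} and plot 5 has {A, B, D, E, F, G}, leaving only C.
Block 5, plot 7: block 5 has {A, B, C, E, F, G} and plot 7 has {A, C, E, F}, leaving only D.
Block 6, plot 2: block 6 has {A, C, E, G} and plot 2 has {A, B, C, D, E, G}, leaving only F.
Block 6, plot 7: block 6 has {A, C, E, F, G} and plot 7 has {A, C, D, E, F}, leaving only B.
Block 6, plot 6: block 6 has {A, B, C, E, F, G} and plot 6 has {A, C, E, F, G}, leaving only D.
Block 2, plot 6: block 2 has {A, C, E, F, G} and plot 6 has {A, C, D, E, F, G}, leaving only B.
Block 2 already has {A, B, C, E, F, G} and plot 3 already has {A, C, E, F, G}, so block 2, plot 3 must be D.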